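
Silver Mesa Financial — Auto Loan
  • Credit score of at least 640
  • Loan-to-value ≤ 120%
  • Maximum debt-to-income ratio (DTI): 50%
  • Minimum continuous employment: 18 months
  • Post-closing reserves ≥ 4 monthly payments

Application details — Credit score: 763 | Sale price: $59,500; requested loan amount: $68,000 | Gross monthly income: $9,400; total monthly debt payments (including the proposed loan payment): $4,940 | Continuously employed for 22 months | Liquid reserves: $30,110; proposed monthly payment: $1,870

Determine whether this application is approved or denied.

Credit score 763 ≥ 640 (meets)
LTV: 68,000 ÷ 59,500 = 114.3%, within 120% cap
DTI: 4,940 ÷ 9,400 = 52.6%, exceeds the 50% cap
Employment 22 ≥ 18 months
Liquid reserves cover 30,110/1,870 = 16.1 months — ≥ 4 required
Fails on DTI.

Denied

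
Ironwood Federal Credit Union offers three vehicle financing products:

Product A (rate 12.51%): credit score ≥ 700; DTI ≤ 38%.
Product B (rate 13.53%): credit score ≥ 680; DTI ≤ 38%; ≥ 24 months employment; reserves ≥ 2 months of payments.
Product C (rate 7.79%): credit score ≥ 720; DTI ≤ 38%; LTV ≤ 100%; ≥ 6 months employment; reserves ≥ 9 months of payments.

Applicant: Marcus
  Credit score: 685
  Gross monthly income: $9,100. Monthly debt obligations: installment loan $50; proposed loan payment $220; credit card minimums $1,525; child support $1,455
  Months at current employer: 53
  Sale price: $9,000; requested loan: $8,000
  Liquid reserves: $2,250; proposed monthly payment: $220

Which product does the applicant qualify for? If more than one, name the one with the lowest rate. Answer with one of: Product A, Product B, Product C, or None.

Product B

Total debts = (50 + 220 + 1,525 + 1,455) = 3,250; DTI = 3,250/9,100 = 35.7%.
LTV = 8,000/9,000 = 88.9%.
Reserves = 2,250/220 = 10.2 months.
Product A: score 685 < 700; DTI 35.7% ≤ 38% → does not qualify.
Product B: score 685 ≥ 680; DTI 35.7% ≤ 38%; employment 53 ≥ 24 mo; reserves 10.2 ≥ 2 mo → qualifies.
Product C: score 685 < 720; DTI 35.7% ≤ 38%; LTV 88.9% ≤ 100%; employment 53 ≥ 6 mo; reserves 10.2 ≥ 9 mo → does not qualify.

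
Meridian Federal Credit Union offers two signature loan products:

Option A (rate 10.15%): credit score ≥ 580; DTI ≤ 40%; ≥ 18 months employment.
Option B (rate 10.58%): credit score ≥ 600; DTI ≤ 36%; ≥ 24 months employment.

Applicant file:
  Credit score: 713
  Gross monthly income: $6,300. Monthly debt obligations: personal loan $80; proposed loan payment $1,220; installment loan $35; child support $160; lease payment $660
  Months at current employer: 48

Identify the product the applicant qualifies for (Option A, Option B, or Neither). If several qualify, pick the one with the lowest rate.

Option A

Total debts = (80 + 1,220 + 35 + 160 + 660) = 2,155; DTI = 2,155/6,300 = 34.2%.
Option A: score 713 ≥ 580; DTI 34.2% ≤ 40%; employment 48 ≥ 18 mo → qualifies.
Option B: score 713 ≥ 600; DTI 34.2% ≤ 36%; employment 48 ≥ 24 mo → qualifies.
Qualifying: Option A, Option B. Lowest rate is 10.15% → Option A.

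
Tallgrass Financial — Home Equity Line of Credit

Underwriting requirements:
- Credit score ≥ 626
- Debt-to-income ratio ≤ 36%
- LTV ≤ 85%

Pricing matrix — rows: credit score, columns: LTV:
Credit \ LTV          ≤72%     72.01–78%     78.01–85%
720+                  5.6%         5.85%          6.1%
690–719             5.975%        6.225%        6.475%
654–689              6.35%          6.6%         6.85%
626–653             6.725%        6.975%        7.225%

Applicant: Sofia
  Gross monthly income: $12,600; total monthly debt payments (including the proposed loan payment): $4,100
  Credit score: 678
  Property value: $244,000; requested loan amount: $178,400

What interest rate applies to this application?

6.6%

Credit score 678 ≥ 626; DTI: 4,100 ÷ 12,600 = 32.5%, within the 36% cap
LTV = 178,400/244,000 = 73.1% ≤ 85%
Score 678 is in the 654–689 band; LTV 73.1% is in the 72.01–78% band → 6.6%.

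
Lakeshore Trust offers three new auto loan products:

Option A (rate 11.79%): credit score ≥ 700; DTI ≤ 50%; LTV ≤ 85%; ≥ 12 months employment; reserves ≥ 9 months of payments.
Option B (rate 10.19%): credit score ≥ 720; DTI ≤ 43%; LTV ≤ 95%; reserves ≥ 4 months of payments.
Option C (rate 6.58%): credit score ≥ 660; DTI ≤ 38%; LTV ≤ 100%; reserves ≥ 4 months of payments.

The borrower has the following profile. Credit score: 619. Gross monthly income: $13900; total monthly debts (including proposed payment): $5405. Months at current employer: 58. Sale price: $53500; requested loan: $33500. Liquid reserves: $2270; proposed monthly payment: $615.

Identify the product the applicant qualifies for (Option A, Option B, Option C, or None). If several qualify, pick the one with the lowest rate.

None

DTI = 5,405/13,900 = 38.9%.
LTV = 33,500/53,500 = 62.6%.
Reserves = 2,270/615 = 3.7 months.
Option A: score 619 < 700; DTI 38.9% ≤ 50%; LTV 62.6% ≤ 85%; employment 58 ≥ 12 mo; reserves 3.7 < 9 mo → does not qualify.
Option B: score 619 < 720; DTI 38.9% ≤ 43%; LTV 62.6% ≤ 95%; reserves 3.7 < 4 mo → does not qualify.
Option C: score 619 < 660; DTI 38.9% > 38%; LTV 62.6% ≤ 100%; reserves 3.7 < 4 mo → does not qualify.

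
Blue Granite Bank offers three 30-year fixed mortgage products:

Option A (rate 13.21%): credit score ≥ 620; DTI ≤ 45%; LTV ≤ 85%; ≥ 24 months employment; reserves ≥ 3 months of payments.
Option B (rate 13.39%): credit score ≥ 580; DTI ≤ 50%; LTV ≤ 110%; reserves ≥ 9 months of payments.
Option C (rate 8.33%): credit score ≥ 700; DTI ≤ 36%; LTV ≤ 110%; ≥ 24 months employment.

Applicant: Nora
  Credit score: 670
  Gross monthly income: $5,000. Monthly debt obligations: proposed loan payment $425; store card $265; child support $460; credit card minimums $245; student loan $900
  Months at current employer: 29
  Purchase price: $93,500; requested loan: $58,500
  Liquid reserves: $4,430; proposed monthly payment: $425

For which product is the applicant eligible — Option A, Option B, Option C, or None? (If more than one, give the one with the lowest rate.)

Total debts = (425 + 265 + 460 + 245 + 900) = 2,295; DTI = 2,295/5,000 = 45.9%.
LTV = 58,500/93,500 = 62.6%.
Reserves = 4,430/425 = 10.4 months.
Option A: score 670 ≥ 620; DTI 45.9% > 45%; LTV 62.6% ≤ 85%; employment 29 ≥ 24 mo; reserves 10.4 ≥ 3 mo → does not qualify.
Option B: score 670 ≥ 580; DTI 45.9% ≤ 50%; LTV 62.6% ≤ 110%; reserves 10.4 ≥ 9 mo → qualifies.
Option C: score 670 < 700; DTI 45.9% > 36%; LTV 62.6% ≤ 110%; employment 29 ≥ 24 mo → does not qualify.

Option B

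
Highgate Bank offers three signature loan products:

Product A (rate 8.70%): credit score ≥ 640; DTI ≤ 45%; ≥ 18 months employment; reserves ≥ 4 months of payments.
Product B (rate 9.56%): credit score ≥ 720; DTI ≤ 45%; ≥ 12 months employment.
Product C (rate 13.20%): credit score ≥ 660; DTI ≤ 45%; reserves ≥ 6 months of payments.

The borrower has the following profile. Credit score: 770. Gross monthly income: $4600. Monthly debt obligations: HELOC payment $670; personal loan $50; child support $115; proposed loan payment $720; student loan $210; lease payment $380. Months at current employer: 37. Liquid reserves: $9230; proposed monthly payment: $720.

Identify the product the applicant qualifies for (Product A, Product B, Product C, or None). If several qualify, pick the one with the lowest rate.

None

Total debts = (670 + 50 + 115 + 720 + 210 + 380) = 2,145; DTI = 2,145/4,600 = 46.6%.
Reserves = 9,230/720 = 12.8 months.
Product A: score 770 ≥ 640; DTI 46.6% > 45%; employment 37 ≥ 18 mo; reserves 12.8 ≥ 4 mo → does not qualify.
Product B: score 770 ≥ 720; DTI 46.6% > 45%; employment 37 ≥ 12 mo → does not qualify.
Product C: score 770 ≥ 660; DTI 46.6% > 45%; reserves 12.8 ≥ 6 mo → does not qualify.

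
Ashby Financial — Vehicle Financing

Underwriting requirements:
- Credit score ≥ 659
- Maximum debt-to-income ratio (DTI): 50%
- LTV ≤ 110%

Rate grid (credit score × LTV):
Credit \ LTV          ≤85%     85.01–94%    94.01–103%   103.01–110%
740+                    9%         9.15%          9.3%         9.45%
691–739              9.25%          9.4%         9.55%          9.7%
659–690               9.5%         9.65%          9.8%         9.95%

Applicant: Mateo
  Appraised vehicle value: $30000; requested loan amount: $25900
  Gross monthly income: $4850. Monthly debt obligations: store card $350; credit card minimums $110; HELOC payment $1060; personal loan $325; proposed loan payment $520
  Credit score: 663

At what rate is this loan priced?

Credit score 663 ≥ 659; Total monthly debts = (350 + 110 + 1,060 + 325 + 520) = 2,365. Debt-to-income = 2,365/4,850 = 48.8% — meets 50% limit
LTV = 25,900/30,000 = 86.3% ≤ 110%
Credit 663 → row 659–690; LTV 86.3% → column 85.01–94%. Grid cell → 9.65%.

9.65%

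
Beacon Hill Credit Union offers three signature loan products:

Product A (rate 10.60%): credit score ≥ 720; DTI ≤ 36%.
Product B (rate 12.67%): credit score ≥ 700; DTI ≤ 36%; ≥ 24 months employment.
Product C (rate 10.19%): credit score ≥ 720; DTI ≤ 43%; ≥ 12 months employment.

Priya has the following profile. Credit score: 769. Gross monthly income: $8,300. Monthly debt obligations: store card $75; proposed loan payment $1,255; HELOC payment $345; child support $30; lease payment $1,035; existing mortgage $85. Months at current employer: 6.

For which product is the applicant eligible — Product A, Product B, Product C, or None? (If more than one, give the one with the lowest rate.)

Total debts = (75 + 1,255 + 345 + 30 + 1,035 + 85) = 2,825; DTI = 2,825/8,300 = 34%.
Product A: score 769 ≥ 720; DTI 34% ≤ 36% → qualifies.
Product B: score 769 ≥ 700; DTI 34% ≤ 36%; employment 6 < 24 mo → does not qualify.
Product C: score 769 ≥ 720; DTI 34% ≤ 43%; employment 6 < 12 mo → does not qualify.

Product A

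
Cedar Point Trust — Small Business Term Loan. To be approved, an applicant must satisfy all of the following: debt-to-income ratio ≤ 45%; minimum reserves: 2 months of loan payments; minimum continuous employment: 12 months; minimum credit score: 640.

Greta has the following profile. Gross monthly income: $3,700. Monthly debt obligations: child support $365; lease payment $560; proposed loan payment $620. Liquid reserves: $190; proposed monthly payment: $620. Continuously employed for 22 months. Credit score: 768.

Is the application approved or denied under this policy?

Denied

Total monthly debts = (365 + 560 + 620) = 1,545. DTI = 1,545/3,700 = 41.8% ≤ 45%
Liquid reserves cover 190/620 = 0.3 months — < 2 required
Employment 22 ≥ 12 months
Credit score 768 ≥ 640 (meets)
Fails on reserves.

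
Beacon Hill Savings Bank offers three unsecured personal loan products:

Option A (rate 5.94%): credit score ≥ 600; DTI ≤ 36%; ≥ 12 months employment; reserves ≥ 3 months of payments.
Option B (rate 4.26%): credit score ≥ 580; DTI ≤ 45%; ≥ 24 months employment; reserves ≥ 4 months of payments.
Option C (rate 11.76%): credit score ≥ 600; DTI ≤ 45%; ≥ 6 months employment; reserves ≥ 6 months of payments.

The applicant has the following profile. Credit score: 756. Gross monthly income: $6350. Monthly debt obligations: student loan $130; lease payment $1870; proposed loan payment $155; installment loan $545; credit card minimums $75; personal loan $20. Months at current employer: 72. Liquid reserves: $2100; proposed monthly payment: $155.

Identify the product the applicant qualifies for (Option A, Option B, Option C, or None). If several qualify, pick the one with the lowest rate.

Total debts = (130 + 1,870 + 155 + 545 + 75 + 20) = 2,795; DTI = 2,795/6,350 = 44%.
Reserves = 2,100/155 = 13.5 months.
Option A: score 756 ≥ 600; DTI 44% > 36%; employment 72 ≥ 12 mo; reserves 13.5 ≥ 3 mo → does not qualify.
Option B: score 756 ≥ 580; DTI 44% ≤ 45%; employment 72 ≥ 24 mo; reserves 13.5 ≥ 4 mo → qualifies.
Option C: score 756 ≥ 600; DTI 44% ≤ 45%; employment 72 ≥ 6 mo; reserves 13.5 ≥ 6 mo → qualifies.
Qualifying: Option B, Option C. Lowest rate is 4.26% → Option B.

Option B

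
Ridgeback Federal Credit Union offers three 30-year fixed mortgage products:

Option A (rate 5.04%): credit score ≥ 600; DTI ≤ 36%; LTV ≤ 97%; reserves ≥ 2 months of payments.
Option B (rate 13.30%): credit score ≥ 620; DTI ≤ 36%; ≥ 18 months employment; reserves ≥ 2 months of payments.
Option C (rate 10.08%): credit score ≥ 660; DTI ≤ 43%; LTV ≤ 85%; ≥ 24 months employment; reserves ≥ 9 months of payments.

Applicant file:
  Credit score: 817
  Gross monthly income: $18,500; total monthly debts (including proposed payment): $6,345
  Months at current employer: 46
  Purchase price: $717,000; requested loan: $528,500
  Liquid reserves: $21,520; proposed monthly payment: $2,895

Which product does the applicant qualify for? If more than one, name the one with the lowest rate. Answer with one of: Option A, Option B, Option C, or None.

Option A

DTI = 6,345/18,500 = 34.3%.
LTV = 528,500/717,000 = 73.7%.
Reserves = 21,520/2,895 = 7.4 months.
Option A: score 817 ≥ 600; DTI 34.3% ≤ 36%; LTV 73.7% ≤ 97%; reserves 7.4 ≥ 2 mo → qualifies.
Option B: score 817 ≥ 620; DTI 34.3% ≤ 36%; employment 46 ≥ 18 mo; reserves 7.4 ≥ 2 mo → qualifies.
Option C: score 817 ≥ 660; DTI 34.3% ≤ 43%; LTV 73.7% ≤ 85%; employment 46 ≥ 24 mo; reserves 7.4 < 9 mo → does not qualify.
Qualifying: Option A, Option B. Lowest rate is 5.04% → Option A.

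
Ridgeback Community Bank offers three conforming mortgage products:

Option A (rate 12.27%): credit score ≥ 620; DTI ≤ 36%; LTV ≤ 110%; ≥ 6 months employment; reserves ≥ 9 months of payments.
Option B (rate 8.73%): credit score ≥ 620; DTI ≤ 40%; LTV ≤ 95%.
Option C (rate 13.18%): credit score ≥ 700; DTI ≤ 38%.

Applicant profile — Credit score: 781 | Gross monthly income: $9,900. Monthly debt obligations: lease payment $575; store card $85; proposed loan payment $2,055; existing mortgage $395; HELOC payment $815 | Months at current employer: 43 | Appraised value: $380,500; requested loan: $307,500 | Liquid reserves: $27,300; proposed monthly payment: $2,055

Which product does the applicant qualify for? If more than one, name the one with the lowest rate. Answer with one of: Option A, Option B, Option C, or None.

Total debts = (575 + 85 + 2,055 + 395 + 815) = 3,925; DTI = 3,925/9,900 = 39.6%.
LTV = 307,500/380,500 = 80.8%.
Reserves = 27,300/2,055 = 13.3 months.
Option A: score 781 ≥ 620; DTI 39.6% > 36%; LTV 80.8% ≤ 110%; employment 43 ≥ 6 mo; reserves 13.3 ≥ 9 mo → does not qualify.
Option B: score 781 ≥ 620; DTI 39.6% ≤ 40%; LTV 80.8% ≤ 95% → qualifies.
Option C: score 781 ≥ 700; DTI 39.6% > 38% → does not qualify.

Option B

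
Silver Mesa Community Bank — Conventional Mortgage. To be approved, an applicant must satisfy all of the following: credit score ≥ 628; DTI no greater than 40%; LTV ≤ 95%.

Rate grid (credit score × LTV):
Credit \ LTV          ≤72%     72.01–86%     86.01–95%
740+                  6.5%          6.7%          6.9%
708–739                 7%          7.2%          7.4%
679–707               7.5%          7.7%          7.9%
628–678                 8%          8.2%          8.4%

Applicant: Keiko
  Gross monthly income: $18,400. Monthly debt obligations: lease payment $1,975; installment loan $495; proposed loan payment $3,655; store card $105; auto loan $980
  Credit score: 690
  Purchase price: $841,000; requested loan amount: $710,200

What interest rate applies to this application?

Credit score 690 ≥ 628; Total monthly debts = (1,975 + 495 + 3,655 + 105 + 980) = 7,210. DTI = 7,210/18,400 = 39.2% ≤ 40%
Loan-to-value = 710,200/841,000 = 84.4% — pass (95% max)
Credit 690 → row 679–707; LTV 84.4% → column 72.01–86%. Grid cell → 7.7%.

7.7%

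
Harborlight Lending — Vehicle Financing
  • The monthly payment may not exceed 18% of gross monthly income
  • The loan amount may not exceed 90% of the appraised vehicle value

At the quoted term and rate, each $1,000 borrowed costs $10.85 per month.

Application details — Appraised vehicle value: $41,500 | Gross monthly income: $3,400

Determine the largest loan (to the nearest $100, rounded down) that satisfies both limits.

Payment cap: 18% × $3,400 = $612/month.
At $10.85 per $1,000, that supports 612/10.85 × 1,000 ≈ $56,405 → $56,400.
LTV cap: 90% × $41,500 = $37,350 → $37,300.
Binding constraint: loan-to-value.

$37,300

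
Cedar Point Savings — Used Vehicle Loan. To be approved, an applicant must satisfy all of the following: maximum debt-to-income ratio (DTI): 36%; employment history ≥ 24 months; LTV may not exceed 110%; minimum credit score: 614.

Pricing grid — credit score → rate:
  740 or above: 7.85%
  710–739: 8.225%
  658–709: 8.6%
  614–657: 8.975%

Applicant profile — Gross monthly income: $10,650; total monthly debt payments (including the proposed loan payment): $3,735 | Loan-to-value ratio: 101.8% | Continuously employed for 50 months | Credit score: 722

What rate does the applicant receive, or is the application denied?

Credit score 722 ≥ 614 (meets minimum)
Employment 50 ≥ 24 months
Debt-to-income = 3,735/10,650 = 35.1% — meets 36% limit
LTV 101.8% ≤ 110%
All requirements met. Score 722 falls in the 710–739 tier → 8.225%.

Approved at 8.225%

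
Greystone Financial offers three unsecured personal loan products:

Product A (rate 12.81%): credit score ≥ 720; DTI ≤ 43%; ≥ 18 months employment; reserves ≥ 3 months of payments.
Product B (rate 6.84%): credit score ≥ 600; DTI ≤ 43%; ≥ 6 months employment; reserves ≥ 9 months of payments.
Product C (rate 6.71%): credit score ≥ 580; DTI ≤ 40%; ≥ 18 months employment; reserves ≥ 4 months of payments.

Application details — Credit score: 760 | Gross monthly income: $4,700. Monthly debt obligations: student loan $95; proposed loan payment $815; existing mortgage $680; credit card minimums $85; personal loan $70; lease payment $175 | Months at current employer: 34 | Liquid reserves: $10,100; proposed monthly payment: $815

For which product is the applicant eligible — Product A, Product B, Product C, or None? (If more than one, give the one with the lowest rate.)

Product B

Total debts = (95 + 815 + 680 + 85 + 70 + 175) = 1,920; DTI = 1,920/4,700 = 40.9%.
Reserves = 10,100/815 = 12.4 months.
Product A: score 760 ≥ 720; DTI 40.9% ≤ 43%; employment 34 ≥ 18 mo; reserves 12.4 ≥ 3 mo → qualifies.
Product B: score 760 ≥ 600; DTI 40.9% ≤ 43%; employment 34 ≥ 6 mo; reserves 12.4 ≥ 9 mo → qualifies.
Product C: score 760 ≥ 580; DTI 40.9% > 40%; employment 34 ≥ 18 mo; reserves 12.4 ≥ 4 mo → does not qualify.
Qualifying: Product A, Product B. Lowest rate is 6.84% → Product B.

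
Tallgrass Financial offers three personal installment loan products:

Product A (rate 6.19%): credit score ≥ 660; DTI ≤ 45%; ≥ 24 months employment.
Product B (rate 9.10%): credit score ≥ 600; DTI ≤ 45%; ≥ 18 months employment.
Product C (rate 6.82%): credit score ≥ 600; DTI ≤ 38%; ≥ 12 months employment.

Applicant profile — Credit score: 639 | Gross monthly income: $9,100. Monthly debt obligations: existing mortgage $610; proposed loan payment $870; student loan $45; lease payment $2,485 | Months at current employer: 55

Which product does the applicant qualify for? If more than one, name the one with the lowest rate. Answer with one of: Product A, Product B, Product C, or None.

Product B

Total debts = (610 + 870 + 45 + 2,485) = 4,010; DTI = 4,010/9,100 = 44.1%.
Product A: score 639 < 660; DTI 44.1% ≤ 45%; employment 55 ≥ 24 mo → does not qualify.
Product B: score 639 ≥ 600; DTI 44.1% ≤ 45%; employment 55 ≥ 18 mo → qualifies.
Product C: score 639 ≥ 600; DTI 44.1% > 38%; employment 55 ≥ 12 mo → does not qualify.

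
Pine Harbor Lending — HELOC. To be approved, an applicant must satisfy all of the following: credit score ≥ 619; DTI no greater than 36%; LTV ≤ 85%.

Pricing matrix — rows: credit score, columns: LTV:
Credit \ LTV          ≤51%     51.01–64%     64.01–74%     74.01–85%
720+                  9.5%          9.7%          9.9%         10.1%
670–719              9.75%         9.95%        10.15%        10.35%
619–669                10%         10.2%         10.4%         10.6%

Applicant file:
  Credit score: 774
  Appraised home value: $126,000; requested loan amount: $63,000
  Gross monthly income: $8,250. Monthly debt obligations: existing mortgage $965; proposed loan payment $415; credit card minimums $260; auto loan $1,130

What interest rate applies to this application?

9.5%

Credit score 774 ≥ 619; Total monthly debts = (965 + 415 + 260 + 1,130) = 2,770. DTI = 2,770/8,250 = 33.6% ≤ 36%
LTV: 63,000 ÷ 126,000 = 50%, within 85% cap
Row: 774 falls in 720+. Column: 50% falls in ≤51%. Rate = 9.5%.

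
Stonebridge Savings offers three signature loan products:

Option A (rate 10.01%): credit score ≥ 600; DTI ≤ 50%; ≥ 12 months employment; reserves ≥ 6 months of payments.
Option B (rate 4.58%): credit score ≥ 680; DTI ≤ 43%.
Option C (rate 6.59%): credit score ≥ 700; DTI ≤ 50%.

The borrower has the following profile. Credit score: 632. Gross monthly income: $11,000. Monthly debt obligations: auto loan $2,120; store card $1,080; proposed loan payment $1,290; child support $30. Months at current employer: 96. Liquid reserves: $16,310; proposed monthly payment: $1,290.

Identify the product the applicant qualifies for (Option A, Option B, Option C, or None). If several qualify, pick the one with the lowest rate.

Option A

Total debts = (2,120 + 1,080 + 1,290 + 30) = 4,520; DTI = 4,520/11,000 = 41.1%.
Reserves = 16,310/1,290 = 12.6 months.
Option A: score 632 ≥ 600; DTI 41.1% ≤ 50%; employment 96 ≥ 12 mo; reserves 12.6 ≥ 6 mo → qualifies.
Option B: score 632 < 680; DTI 41.1% ≤ 43% → does not qualify.
Option C: score 632 < 700; DTI 41.1% ≤ 50% → does not qualify.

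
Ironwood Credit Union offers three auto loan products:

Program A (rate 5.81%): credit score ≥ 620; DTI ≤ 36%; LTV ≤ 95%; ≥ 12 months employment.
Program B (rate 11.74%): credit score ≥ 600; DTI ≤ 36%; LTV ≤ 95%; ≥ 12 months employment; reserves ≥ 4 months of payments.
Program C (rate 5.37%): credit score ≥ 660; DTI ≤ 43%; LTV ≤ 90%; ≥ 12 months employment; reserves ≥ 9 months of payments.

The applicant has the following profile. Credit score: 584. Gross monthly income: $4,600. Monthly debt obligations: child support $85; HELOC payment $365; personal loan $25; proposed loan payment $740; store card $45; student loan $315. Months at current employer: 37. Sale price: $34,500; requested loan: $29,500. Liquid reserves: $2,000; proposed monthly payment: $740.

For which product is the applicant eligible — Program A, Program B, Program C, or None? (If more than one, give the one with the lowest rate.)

None

Total debts = (85 + 365 + 25 + 740 + 45 + 315) = 1,575; DTI = 1,575/4,600 = 34.2%.
LTV = 29,500/34,500 = 85.5%.
Reserves = 2,000/740 = 2.7 months.
Program A: score 584 < 620; DTI 34.2% ≤ 36%; LTV 85.5% ≤ 95%; employment 37 ≥ 12 mo → does not qualify.
Program B: score 584 < 600; DTI 34.2% ≤ 36%; LTV 85.5% ≤ 95%; employment 37 ≥ 12 mo; reserves 2.7 < 4 mo → does not qualify.
Program C: score 584 < 660; DTI 34.2% ≤ 43%; LTV 85.5% ≤ 90%; employment 37 ≥ 12 mo; reserves 2.7 < 9 mo → does not qualify.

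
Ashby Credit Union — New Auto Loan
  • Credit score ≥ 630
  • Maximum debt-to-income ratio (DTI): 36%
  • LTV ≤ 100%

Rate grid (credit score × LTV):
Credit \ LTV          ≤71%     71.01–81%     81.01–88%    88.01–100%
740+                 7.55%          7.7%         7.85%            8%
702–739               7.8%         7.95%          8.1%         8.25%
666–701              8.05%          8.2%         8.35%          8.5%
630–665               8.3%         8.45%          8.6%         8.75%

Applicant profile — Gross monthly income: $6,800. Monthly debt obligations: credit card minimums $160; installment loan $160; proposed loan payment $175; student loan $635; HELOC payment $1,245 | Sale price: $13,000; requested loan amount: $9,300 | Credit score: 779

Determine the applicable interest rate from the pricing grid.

7.7%

Credit score 779 ≥ 630; Total monthly debts = (160 + 160 + 175 + 635 + 1,245) = 2,375. DTI: 2,375 ÷ 6,800 = 34.9%, within the 36% cap
LTV: 9,300 ÷ 13,000 = 71.5%, within 100% cap
Score 779 is in the 740+ band; LTV 71.5% is in the 71.01–81% band → 7.7%.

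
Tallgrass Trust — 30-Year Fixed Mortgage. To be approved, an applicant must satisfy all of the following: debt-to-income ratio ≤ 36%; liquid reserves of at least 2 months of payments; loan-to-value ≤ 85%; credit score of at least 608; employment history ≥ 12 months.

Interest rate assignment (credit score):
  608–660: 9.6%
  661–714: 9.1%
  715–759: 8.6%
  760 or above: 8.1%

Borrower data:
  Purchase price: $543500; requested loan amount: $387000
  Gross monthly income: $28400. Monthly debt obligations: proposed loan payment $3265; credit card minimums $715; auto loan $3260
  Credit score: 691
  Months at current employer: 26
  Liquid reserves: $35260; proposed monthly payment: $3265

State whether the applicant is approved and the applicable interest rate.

Credit score 691 ≥ 608 (meets minimum)
Employment 26 ≥ 12 months
Reserves = 35,260/3,265 = 10.8 months ≥ 2
Total monthly debts = (3,265 + 715 + 3,260) = 7,240. DTI: 7,240 ÷ 28,400 = 25.5%, within the 36% cap
LTV: 387,000 ÷ 543,500 = 71.2%, within 85% cap
All requirements met. Score 691 falls in the 661–714 tier → 9.1%.

Approved at 9.1%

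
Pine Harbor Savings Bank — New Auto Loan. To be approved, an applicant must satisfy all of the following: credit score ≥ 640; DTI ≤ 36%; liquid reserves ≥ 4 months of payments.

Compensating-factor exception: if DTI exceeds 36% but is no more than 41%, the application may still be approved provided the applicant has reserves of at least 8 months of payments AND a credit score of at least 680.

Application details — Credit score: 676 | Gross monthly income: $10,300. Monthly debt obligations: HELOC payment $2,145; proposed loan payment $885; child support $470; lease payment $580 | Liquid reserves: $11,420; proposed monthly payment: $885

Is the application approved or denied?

Denied

Credit score 676 ≥ 640 (meets base)
Total debts = (2,145 + 885 + 470 + 580) = 4,080. DTI = 4,080/10,300 = 39.6% > 36% — standard DTI limit exceeded.
Liquid reserves cover 11,420/885 = 12.9 months — ≥ 4 required
39.6% falls in the override range (36%–41%), so the compensating-factor test applies.
Override check — reserves: 12.9 mo (ok); score: 676 (below 680).
Compensating-factor requirement not fully met.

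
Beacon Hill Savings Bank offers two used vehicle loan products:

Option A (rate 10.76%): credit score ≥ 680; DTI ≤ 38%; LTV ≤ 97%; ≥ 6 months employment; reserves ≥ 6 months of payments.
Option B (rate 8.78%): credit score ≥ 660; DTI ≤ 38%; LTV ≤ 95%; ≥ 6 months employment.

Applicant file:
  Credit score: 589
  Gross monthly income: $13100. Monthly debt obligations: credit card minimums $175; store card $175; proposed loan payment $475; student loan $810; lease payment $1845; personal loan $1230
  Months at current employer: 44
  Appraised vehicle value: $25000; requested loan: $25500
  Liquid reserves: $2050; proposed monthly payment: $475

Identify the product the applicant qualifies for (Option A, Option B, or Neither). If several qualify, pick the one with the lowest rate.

Neither

Total debts = (175 + 175 + 475 + 810 + 1,845 + 1,230) = 4,710; DTI = 4,710/13,100 = 36%.
LTV = 25,500/25,000 = 102%.
Reserves = 2,050/475 = 4.3 months.
Option A: score 589 < 680; DTI 36% ≤ 38%; LTV 102% > 97%; employment 44 ≥ 6 mo; reserves 4.3 < 6 mo → does not qualify.
Option B: score 589 < 660; DTI 36% ≤ 38%; LTV 102% > 95%; employment 44 ≥ 6 mo → does not qualify.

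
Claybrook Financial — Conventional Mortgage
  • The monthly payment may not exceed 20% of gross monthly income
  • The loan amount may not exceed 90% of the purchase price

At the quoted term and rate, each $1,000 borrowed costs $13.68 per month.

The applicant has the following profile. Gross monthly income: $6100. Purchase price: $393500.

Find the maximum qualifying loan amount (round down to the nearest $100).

$89,100

Payment cap: 20% × $6,100 = $1,220/month.
At $13.68 per $1,000, that supports 1,220/13.68 × 1,000 ≈ $89,181 → $89,100.
LTV cap: 90% × $393,500 = $354,150 → $354,100.
Binding constraint: payment-to-income.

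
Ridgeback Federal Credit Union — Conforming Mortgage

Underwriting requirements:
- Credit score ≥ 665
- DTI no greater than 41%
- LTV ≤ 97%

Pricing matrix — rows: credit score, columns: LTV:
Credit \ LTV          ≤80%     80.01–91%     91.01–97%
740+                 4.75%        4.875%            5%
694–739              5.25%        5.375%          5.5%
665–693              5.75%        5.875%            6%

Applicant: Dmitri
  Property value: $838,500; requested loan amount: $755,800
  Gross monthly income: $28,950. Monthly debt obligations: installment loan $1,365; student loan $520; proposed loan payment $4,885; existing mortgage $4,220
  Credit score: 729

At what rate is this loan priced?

5.375%

Credit score 729 ≥ 665; Total monthly debts = (1,365 + 520 + 4,885 + 4,220) = 10,990. DTI: 10,990 ÷ 28,950 = 38%, within the 41% cap
LTV: 755,800 ÷ 838,500 = 90.1%, within 97% cap
Credit 729 → row 694–739; LTV 90.1% → column 80.01–91%. Grid cell → 5.375%.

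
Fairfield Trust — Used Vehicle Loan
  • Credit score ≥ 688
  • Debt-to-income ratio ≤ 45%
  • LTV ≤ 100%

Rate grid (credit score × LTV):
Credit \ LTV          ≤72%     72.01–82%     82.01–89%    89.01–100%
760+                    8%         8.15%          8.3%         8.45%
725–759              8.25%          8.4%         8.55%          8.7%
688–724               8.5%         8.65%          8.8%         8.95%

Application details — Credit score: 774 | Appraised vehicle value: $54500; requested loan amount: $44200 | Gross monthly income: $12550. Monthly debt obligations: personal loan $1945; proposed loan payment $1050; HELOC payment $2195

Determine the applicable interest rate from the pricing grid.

8.15%

Credit score 774 ≥ 688; Total monthly debts = (1,945 + 1,050 + 2,195) = 5,190. Debt-to-income = 5,190/12,550 = 41.4% — meets 45% limit
LTV: 44,200 ÷ 54,500 = 81.1%, within 100% cap
Score 774 is in the 760+ band; LTV 81.1% is in the 72.01–82% band → 8.15%.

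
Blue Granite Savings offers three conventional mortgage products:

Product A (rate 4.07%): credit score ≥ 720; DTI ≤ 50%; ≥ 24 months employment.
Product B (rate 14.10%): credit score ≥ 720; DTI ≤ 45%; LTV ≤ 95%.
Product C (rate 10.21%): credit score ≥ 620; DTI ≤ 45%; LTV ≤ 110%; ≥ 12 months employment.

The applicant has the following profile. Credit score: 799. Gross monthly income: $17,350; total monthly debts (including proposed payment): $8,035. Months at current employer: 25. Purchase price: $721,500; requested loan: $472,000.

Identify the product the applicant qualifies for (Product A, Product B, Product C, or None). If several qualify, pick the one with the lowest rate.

DTI = 8,035/17,350 = 46.3%.
LTV = 472,000/721,500 = 65.4%.
Product A: score 799 ≥ 720; DTI 46.3% ≤ 50%; employment 25 ≥ 24 mo → qualifies.
Product B: score 799 ≥ 720; DTI 46.3% > 45%; LTV 65.4% ≤ 95% → does not qualify.
Product C: score 799 ≥ 620; DTI 46.3% > 45%; LTV 65.4% ≤ 110%; employment 25 ≥ 12 mo → does not qualify.

Product A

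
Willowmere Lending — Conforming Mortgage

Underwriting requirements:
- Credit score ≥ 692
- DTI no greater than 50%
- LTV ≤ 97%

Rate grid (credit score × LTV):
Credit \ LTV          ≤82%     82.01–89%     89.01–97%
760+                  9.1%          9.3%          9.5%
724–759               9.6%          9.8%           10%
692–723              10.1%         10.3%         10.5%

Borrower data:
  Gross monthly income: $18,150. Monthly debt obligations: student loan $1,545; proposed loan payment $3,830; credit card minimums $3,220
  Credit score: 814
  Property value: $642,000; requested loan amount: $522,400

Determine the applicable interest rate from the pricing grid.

Credit score 814 ≥ 692; Total monthly debts = (1,545 + 3,830 + 3,220) = 8,595. DTI = 8,595/18,150 = 47.4% ≤ 50%
Loan-to-value = 522,400/642,000 = 81.4% — pass (97% max)
Score 814 is in the 760+ band; LTV 81.4% is in the ≤82% band → 9.1%.

9.1%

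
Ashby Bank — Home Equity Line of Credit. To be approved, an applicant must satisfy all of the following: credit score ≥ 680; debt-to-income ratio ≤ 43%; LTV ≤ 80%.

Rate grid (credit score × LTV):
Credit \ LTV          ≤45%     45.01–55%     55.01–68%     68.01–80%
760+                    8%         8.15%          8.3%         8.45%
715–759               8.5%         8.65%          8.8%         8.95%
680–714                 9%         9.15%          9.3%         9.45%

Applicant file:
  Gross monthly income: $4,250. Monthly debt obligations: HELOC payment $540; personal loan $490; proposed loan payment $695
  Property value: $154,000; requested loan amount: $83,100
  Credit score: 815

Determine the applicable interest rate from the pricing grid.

8.15%

Credit score 815 ≥ 680; Total monthly debts = (540 + 490 + 695) = 1,725. DTI: 1,725 ÷ 4,250 = 40.6%, within the 43% cap
Loan-to-value = 83,100/154,000 = 54% — pass (80% max)
Credit 815 → row 760+; LTV 54% → column 45.01–55%. Grid cell → 8.15%.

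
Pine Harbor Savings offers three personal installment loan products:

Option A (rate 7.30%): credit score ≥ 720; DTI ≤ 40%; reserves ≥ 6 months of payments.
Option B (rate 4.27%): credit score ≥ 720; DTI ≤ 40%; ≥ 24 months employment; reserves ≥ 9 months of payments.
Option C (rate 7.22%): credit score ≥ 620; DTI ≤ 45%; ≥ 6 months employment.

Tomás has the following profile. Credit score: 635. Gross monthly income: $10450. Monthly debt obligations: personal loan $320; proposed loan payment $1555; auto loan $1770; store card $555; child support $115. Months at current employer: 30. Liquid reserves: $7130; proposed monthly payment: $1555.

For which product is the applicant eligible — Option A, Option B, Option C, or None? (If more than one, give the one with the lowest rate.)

Total debts = (320 + 1,555 + 1,770 + 555 + 115) = 4,315; DTI = 4,315/10,450 = 41.3%.
Reserves = 7,130/1,555 = 4.6 months.
Option A: score 635 < 720; DTI 41.3% > 40%; reserves 4.6 < 6 mo → does not qualify.
Option B: score 635 < 720; DTI 41.3% > 40%; employment 30 ≥ 24 mo; reserves 4.6 < 9 mo → does not qualify.
Option C: score 635 ≥ 620; DTI 41.3% ≤ 45%; employment 30 ≥ 6 mo → qualifies.

Option C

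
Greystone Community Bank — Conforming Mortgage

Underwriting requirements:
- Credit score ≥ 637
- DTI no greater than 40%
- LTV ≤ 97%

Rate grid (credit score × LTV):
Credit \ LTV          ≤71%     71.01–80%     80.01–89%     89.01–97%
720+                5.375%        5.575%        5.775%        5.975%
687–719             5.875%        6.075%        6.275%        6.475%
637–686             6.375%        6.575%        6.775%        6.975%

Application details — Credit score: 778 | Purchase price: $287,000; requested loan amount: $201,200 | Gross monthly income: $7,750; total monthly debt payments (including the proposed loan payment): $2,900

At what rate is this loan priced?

Credit score 778 ≥ 637; Debt-to-income = 2,900/7,750 = 37.4% — meets 40% limit
LTV = 201,200/287,000 = 70.1% ≤ 97%
Credit 778 → row 720+; LTV 70.1% → column ≤71%. Grid cell → 5.375%.

5.375%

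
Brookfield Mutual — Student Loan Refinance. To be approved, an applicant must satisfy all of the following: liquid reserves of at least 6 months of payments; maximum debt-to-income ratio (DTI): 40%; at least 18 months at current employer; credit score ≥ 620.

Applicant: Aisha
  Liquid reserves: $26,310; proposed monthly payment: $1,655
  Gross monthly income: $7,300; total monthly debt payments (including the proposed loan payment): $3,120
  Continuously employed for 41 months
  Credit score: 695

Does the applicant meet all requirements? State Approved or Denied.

Reserves = 26,310/1,655 = 15.9 months ≥ 6
Debt-to-income = 3,120/7,300 = 42.7% — over 40% limit
Employment 41 ≥ 18 months
Credit score 695 ≥ 620 (meets)
Fails on DTI.

Denied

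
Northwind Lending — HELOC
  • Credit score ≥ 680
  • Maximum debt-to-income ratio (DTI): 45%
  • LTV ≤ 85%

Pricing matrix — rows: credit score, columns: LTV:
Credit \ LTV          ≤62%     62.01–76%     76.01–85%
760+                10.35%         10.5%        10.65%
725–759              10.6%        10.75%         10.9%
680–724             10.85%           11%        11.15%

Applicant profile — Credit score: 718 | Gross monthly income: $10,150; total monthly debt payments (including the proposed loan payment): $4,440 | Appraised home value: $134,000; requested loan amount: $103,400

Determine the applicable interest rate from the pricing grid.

11.15%

Credit score 718 ≥ 680; DTI: 4,440 ÷ 10,150 = 43.7%, within the 45% cap
LTV: 103,400 ÷ 134,000 = 77.2%, within 85% cap
Score 718 is in the 680–724 band; LTV 77.2% is in the 76.01–85% band → 11.15%.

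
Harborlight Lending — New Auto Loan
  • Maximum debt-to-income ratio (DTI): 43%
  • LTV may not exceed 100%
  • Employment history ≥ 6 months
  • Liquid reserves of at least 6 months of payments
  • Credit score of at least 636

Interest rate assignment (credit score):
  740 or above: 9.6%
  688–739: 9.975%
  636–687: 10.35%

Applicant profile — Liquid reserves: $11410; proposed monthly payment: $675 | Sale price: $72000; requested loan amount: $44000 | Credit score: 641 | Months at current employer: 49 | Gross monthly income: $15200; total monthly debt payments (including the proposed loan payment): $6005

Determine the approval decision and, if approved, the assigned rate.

Approved at 10.35%

Credit score 641 ≥ 636 (meets minimum)
Debt-to-income = 6,005/15,200 = 39.5% — meets 43% limit
Employment 49 ≥ 6 months
Reserves = 11,410/675 = 16.9 months ≥ 6
LTV = 44,000/72,000 = 61.1% ≤ 100%
All requirements met. Score 641 falls in the 636–687 tier → 10.35%.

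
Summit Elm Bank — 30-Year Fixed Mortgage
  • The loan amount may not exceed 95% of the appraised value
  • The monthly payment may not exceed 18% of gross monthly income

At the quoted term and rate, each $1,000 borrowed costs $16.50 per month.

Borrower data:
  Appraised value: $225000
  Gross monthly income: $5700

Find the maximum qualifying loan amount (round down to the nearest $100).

Payment cap: 18% × $5,700 = $1,026/month.
At $16.50 per $1,000, that supports 1,026/16.50 × 1,000 ≈ $62,181 → $62,100.
LTV cap: 95% × $225,000 = $213,750 → $213,700.
Binding constraint: payment-to-income.

$62,100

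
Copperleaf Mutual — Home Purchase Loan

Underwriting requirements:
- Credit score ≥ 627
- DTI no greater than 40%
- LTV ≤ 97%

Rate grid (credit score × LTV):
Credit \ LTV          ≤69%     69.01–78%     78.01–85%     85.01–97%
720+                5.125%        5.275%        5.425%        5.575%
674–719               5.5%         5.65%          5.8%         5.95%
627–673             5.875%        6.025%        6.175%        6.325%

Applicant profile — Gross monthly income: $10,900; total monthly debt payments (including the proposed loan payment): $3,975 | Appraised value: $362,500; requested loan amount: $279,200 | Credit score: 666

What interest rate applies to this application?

6.025%

Credit score 666 ≥ 627; DTI: 3,975 ÷ 10,900 = 36.5%, within the 40% cap
LTV = 279,200/362,500 = 77% ≤ 97%
Row: 666 falls in 627–673. Column: 77% falls in 69.01–78%. Rate = 6.025%.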